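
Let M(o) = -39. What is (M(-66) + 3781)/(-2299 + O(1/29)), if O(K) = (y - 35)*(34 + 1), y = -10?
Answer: -1871/1937 ≈ -0.96593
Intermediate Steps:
O(K) = -1575 (O(K) = (-10 - 35)*(34 + 1) = -45*35 = -1575)
(M(-66) + 3781)/(-2299 + O(1/29)) = (-39 + 3781)/(-2299 - 1575) = 3742/(-3874) = 3742*(-1/3874) = -1871/1937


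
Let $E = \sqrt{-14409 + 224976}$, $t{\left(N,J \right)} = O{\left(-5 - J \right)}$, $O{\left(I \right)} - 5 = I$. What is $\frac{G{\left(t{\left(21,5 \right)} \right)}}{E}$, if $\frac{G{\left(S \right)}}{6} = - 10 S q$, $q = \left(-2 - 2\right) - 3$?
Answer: $- \frac{100 \sqrt{210567}}{10027} \approx -4.5764$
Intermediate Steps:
$O{\left(I \right)} = 5 + I$
$t{\left(N,J \right)} = - J$ ($t{\left(N,J \right)} = 5 - \left(5 + J\right) = - J$)
$q = -7$ ($q = -4 - 3 = -7$)
$E = \sqrt{210567} \approx 458.88$
$G{\left(S \right)} = 420 S$ ($G{\left(S \right)} = 6 - 10 S \left(-7\right) = 6 \cdot 70 S = 420 S$)
$\frac{G{\left(t{\left(21,5 \right)} \right)}}{E} = \frac{420 \left(\left(-1\right) 5\right)}{\sqrt{210567}} = 420 \left(-5\right) \frac{\sqrt{210567}}{210567} = - 2100 \frac{\sqrt{210567}}{210567} = - \frac{100 \sqrt{210567}}{10027}$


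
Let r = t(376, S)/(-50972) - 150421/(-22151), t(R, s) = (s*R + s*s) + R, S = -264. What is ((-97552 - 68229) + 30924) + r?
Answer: -38064032944600/282270193 ≈ -1.3485e+5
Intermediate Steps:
t(R, s) = R + s**2 + R*s (t(R, s) = (R*s + s**2) + R = (s**2 + R*s) + R = R + s**2 + R*s)
r = 2078472801/282270193 (r = (376 + (-264)**2 + 376*(-264))/(-50972) - 150421/(-22151) = (376 + 69696 - 99264)*(-1/50972) - 150421*(-1/22151) = -29192*(-1/50972) + 150421/22151 = 7298/12743 + 150421/22151 = 2078472801/282270193 ≈ 7.3634)
((-97552 - 68229) + 30924) + r = ((-97552 - 68229) + 30924) + 2078472801/282270193 = (-165781 + 30924) + 2078472801/282270193 = -134857 + 2078472801/282270193 = -38064032944600/282270193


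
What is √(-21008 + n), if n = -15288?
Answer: 2*I*√9074 ≈ 190.52*I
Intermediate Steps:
√(-21008 + n) = √(-21008 - 15288) = √(-36296) = 2*I*√9074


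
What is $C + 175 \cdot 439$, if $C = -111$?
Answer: $76714$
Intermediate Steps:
$C + 175 \cdot 439 = -111 + 175 \cdot 439 = -111 + 76825 = 76714$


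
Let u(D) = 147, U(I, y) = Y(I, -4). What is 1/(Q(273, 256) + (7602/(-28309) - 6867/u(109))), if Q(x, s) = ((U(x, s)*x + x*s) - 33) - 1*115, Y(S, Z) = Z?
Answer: 198163/13594183367 ≈ 1.4577e-5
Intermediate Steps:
U(I, y) = -4
Q(x, s) = -148 - 4*x + s*x (Q(x, s) = ((-4*x + x*s) - 33) - 1*115 = ((-4*x + s*x) - 33) - 115 = (-33 - 4*x + s*x) - 115 = -148 - 4*x + s*x)
1/(Q(273, 256) + (7602/(-28309) - 6867/u(109))) = 1/((-148 - 4*273 + 256*273) + (7602/(-28309) - 6867/147)) = 1/((-148 - 1092 + 69888) + (7602*(-1/28309) - 6867*1/147)) = 1/(68648 + (-7602/28309 - 327/7)) = 1/(68648 - 9310257/198163) = 1/(13594183367/198163) = 198163/13594183367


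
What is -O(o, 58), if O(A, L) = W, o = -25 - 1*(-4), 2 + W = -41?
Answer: 43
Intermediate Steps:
W = -43 (W = -2 - 41 = -43)
o = -21 (o = -25 + 4 = -21)
O(A, L) = -43
-O(o, 58) = -1*(-43) = 43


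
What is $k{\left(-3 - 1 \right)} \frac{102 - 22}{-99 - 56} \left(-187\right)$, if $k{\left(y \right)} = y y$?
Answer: $\frac{47872}{31} \approx 1544.3$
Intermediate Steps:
$k{\left(y \right)} = y^{2}$
$k{\left(-3 - 1 \right)} \frac{102 - 22}{-99 - 56} \left(-187\right) = \left(-3 - 1\right)^{2} \frac{102 - 22}{-99 - 56} \left(-187\right) = \left(-3 - 1\right)^{2} \frac{80}{-155} \left(-187\right) = \left(-4\right)^{2} \cdot 80 \left(- \frac{1}{155}\right) \left(-187\right) = 16 \left(- \frac{16}{31}\right) \left(-187\right) = \left(- \frac{256}{31}\right) \left(-187\right) = \frac{47872}{31}$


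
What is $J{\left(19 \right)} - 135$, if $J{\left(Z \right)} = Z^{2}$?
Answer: $226$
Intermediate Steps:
$J{\left(19 \right)} - 135 = 19^{2} - 135 = 361 - 135 = 226$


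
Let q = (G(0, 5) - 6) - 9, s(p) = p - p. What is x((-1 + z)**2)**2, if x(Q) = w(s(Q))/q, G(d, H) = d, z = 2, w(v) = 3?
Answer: 1/25 ≈ 0.040000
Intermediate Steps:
s(p) = 0
q = -15 (q = (0 - 6) - 9 = -6 - 9 = -15)
x(Q) = -1/5 (x(Q) = 3/(-15) = 3*(-1/15) = -1/5)
x((-1 + z)**2)**2 = (-1/5)**2 = 1/25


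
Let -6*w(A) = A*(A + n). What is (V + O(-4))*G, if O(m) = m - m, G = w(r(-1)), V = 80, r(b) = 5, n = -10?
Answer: 1000/3 ≈ 333.33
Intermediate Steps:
w(A) = -A*(-10 + A)/6 (w(A) = -A*(A - 10)/6 = -A*(-10 + A)/6)
G = 25/6 (G = (⅙)*5*(10 - 1*5) = (⅙)*5*(10 - 5) = (⅙)*5*5 = 25/6 ≈ 4.1667)
O(m) = 0
(V + O(-4))*G = (80 + 0)*(25/6) = 80*(25/6) = 1000/3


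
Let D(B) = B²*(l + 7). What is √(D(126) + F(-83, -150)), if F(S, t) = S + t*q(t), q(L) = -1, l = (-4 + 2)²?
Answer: √174703 ≈ 417.97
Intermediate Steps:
l = 4 (l = (-2)² = 4)
F(S, t) = S - t (F(S, t) = S + t*(-1) = S - t)
D(B) = 11*B² (D(B) = B²*(4 + 7) = B²*11 = 11*B²)
√(D(126) + F(-83, -150)) = √(11*126² + (-83 - 1*(-150))) = √(11*15876 + (-83 + 150)) = √(174636 + 67) = √174703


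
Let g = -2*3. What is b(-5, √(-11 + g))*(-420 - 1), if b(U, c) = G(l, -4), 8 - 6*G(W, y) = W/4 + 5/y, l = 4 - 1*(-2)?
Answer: -13051/24 ≈ -543.79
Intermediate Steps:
l = 6 (l = 4 + 2 = 6)
g = -6
G(W, y) = 4/3 - 5/(6*y) - W/24 (G(W, y) = 4/3 - (W/4 + 5/y)/6 = 4/3 - (5/y + W/4)/6 = 4/3 + (-5/(6*y) - W/24) = 4/3 - 5/(6*y) - W/24)
b(U, c) = 31/24 (b(U, c) = (1/24)*(-20 - 1*(-4)*(-32 + 6))/(-4) = (1/24)*(-¼)*(-20 - 1*(-4)*(-26)) = (1/24)*(-¼)*(-20 - 104) = (1/24)*(-¼)*(-124) = 31/24)
b(-5, √(-11 + g))*(-420 - 1) = 31*(-420 - 1)/24 = (31/24)*(-421) = -13051/24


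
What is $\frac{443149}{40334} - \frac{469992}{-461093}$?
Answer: $\frac{31898508455}{2656817866} \approx 12.006$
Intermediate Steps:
$\frac{443149}{40334} - \frac{469992}{-461093} = 443149 \cdot \frac{1}{40334} - - \frac{469992}{461093} = \frac{63307}{5762} + \frac{469992}{461093} = \frac{31898508455}{2656817866}$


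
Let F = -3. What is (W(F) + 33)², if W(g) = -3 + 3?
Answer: 1089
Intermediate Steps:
W(g) = 0
(W(F) + 33)² = (0 + 33)² = 33² = 1089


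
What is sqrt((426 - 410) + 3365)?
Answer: 7*sqrt(69) ≈ 58.146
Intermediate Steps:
sqrt((426 - 410) + 3365) = sqrt(16 + 3365) = sqrt(3381) = 7*sqrt(69)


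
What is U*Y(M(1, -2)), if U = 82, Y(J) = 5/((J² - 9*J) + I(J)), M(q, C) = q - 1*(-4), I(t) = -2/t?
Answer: -1025/51 ≈ -20.098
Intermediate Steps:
M(q, C) = 4 + q (M(q, C) = q + 4 = 4 + q)
Y(J) = 5/(J² - 9*J - 2/J) (Y(J) = 5/((J² - 9*J) - 2/J) = 5/(J² - 9*J - 2/J))
U*Y(M(1, -2)) = 82*(-5*(4 + 1)/(2 - (4 + 1)²*(-9 + (4 + 1)))) = 82*(-5*5/(2 - 1*5²*(-9 + 5))) = 82*(-5*5/(2 - 1*25*(-4))) = 82*(-5*5/(2 + 100)) = 82*(-5*5/102) = 82*(-5*5*1/102) = 82*(-25/102) = -1025/51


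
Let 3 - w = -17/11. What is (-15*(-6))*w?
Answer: 4500/11 ≈ 409.09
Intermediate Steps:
w = 50/11 (w = 3 - (-17)/11 = 3 - 1*(-17/11) = 3 + 17/11 = 50/11 ≈ 4.5455)
(-15*(-6))*w = -15*(-6)*(50/11) = 90*(50/11) = 4500/11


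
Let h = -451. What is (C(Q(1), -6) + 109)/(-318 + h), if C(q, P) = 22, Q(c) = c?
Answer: -131/769 ≈ -0.17035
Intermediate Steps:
(C(Q(1), -6) + 109)/(-318 + h) = (22 + 109)/(-318 - 451) = 131/(-769) = 131*(-1/769) = -131/769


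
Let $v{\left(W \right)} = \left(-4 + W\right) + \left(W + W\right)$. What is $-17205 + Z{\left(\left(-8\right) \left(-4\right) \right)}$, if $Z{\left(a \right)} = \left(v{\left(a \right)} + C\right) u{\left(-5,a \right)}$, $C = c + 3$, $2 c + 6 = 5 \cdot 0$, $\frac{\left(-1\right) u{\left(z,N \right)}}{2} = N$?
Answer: $-23093$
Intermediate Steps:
$u{\left(z,N \right)} = - 2 N$
$c = -3$ ($c = -3 + \frac{5 \cdot 0}{2} = -3 + \frac{1}{2} \cdot 0 = -3 + 0 = -3$)
$v{\left(W \right)} = -4 + 3 W$ ($v{\left(W \right)} = \left(-4 + W\right) + 2 W = -4 + 3 W$)
$C = 0$ ($C = -3 + 3 = 0$)
$Z{\left(a \right)} = - 2 a \left(-4 + 3 a\right)$ ($Z{\left(a \right)} = \left(\left(-4 + 3 a\right) + 0\right) \left(- 2 a\right) = \left(-4 + 3 a\right) \left(- 2 a\right) = - 2 a \left(-4 + 3 a\right)$)
$-17205 + Z{\left(\left(-8\right) \left(-4\right) \right)} = -17205 + 2 \left(\left(-8\right) \left(-4\right)\right) \left(4 - 3 \left(\left(-8\right) \left(-4\right)\right)\right) = -17205 + 2 \cdot 32 \left(4 - 96\right) = -17205 + 2 \cdot 32 \left(-92\right) = -17205 - 5888 = -23093$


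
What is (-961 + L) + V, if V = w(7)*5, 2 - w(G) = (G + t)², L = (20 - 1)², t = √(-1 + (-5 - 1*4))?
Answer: -785 - 70*I*√10 ≈ -785.0 - 221.36*I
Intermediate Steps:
t = I*√10 (t = √(-1 + (-5 - 4)) = √(-1 - 9) = √(-10) = I*√10 ≈ 3.1623*I)
L = 361 (L = 19² = 361)
w(G) = 2 - (G + I*√10)²
V = 10 - 5*(7 + I*√10)² (V = (2 - (7 + I*√10)²)*5 = 10 - 5*(7 + I*√10)² ≈ -185.0 - 221.36*I)
(-961 + L) + V = (-961 + 361) + (-185 - 70*I*√10) = -600 + (-185 - 70*I*√10) = -785 - 70*I*√10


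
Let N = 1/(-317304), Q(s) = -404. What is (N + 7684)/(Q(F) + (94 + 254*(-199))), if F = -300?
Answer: -2438163935/16136812224 ≈ -0.15109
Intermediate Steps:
N = -1/317304 ≈ -3.1516e-6
(N + 7684)/(Q(F) + (94 + 254*(-199))) = (-1/317304 + 7684)/(-404 + (94 + 254*(-199))) = 2438163935/(317304*(-404 + (94 - 50546))) = 2438163935/(317304*(-404 - 50452)) = (2438163935/317304)/(-50856) = (2438163935/317304)*(-1/50856) = -2438163935/16136812224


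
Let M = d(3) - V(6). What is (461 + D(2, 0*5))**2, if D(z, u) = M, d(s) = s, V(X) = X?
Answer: 209764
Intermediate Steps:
M = -3 (M = 3 - 1*6 = 3 - 6 = -3)
D(z, u) = -3
(461 + D(2, 0*5))**2 = (461 - 3)**2 = 458**2 = 209764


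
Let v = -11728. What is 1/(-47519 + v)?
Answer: -1/59247 ≈ -1.6878e-5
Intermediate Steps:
1/(-47519 + v) = 1/(-47519 - 11728) = 1/(-59247) = -1/59247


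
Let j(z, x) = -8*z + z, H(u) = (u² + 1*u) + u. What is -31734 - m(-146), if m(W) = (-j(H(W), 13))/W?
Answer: -30726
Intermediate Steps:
H(u) = u² + 2*u (H(u) = (u² + u) + u = (u + u²) + u = u² + 2*u)
j(z, x) = -7*z
m(W) = 14 + 7*W (m(W) = (-(-7)*W*(2 + W))/W = (7*W*(2 + W))/W = 14 + 7*W)
-31734 - m(-146) = -31734 - (14 + 7*(-146)) = -31734 - (14 - 1022) = -31734 - 1*(-1008) = -31734 + 1008 = -30726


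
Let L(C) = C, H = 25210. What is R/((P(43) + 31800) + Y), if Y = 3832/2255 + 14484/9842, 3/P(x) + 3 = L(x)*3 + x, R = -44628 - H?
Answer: -130971984953810/59642698200523 ≈ -2.1959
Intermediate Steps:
R = -69838 (R = -44628 - 1*25210 = -44628 - 25210 = -69838)
P(x) = 3/(-3 + 4*x) (P(x) = 3/(-3 + (x*3 + x)) = 3/(-3 + (3*x + x)) = 3/(-3 + 4*x))
Y = 35187982/11096855 (Y = 3832*(1/2255) + 14484*(1/9842) = 3832/2255 + 7242/4921 = 35187982/11096855 ≈ 3.1710)
R/((P(43) + 31800) + Y) = -69838/((3/(-3 + 4*43) + 31800) + 35187982/11096855) = -69838/((3/(-3 + 172) + 31800) + 35187982/11096855) = -69838/((3/169 + 31800) + 35187982/11096855) = -69838/(5374203/169 + 35187982/11096855) = -69838/59642698200523/1875368495 = -69838*1875368495/59642698200523 = -130971984953810/59642698200523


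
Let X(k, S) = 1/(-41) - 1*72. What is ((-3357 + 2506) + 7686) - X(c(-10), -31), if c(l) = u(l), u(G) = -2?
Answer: 283188/41 ≈ 6907.0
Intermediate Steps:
c(l) = -2
X(k, S) = -2953/41 (X(k, S) = -1/41 - 72 = -2953/41)
((-3357 + 2506) + 7686) - X(c(-10), -31) = ((-3357 + 2506) + 7686) - 1*(-2953/41) = (-851 + 7686) + 2953/41 = 6835 + 2953/41 = 283188/41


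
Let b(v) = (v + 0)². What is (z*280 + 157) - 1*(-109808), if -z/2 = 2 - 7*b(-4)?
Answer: 171565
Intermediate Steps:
b(v) = v²
z = 220 (z = -2*(2 - 7*(-4)²) = -2*(2 - 7*16) = -2*(2 - 112) = -2*(-110) = 220)
(z*280 + 157) - 1*(-109808) = (220*280 + 157) - 1*(-109808) = (61600 + 157) + 109808 = 61757 + 109808 = 171565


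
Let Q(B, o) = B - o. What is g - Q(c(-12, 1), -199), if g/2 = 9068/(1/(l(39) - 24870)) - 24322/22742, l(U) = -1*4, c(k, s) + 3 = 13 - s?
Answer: -5129629508034/11371 ≈ -4.5112e+8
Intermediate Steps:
c(k, s) = 10 - s (c(k, s) = -3 + (13 - s) = 10 - s)
l(U) = -4
g = -5129627142866/11371 (g = 2*(9068/(1/(-4 - 24870)) - 24322/22742) = 2*(9068/(1/(-24874)) - 24322*1/22742) = 2*(9068/(-1/24874) - 12161/11371) = 2*(9068*(-24874) - 12161/11371) = 2*(-225557432 - 12161/11371) = 2*(-2564813571433/11371) = -5129627142866/11371 ≈ -4.5112e+8)
g - Q(c(-12, 1), -199) = -5129627142866/11371 - ((10 - 1*1) - 1*(-199)) = -5129627142866/11371 - ((10 - 1) + 199) = -5129627142866/11371 - (9 + 199) = -5129627142866/11371 - 1*208 = -5129627142866/11371 - 208 = -5129629508034/11371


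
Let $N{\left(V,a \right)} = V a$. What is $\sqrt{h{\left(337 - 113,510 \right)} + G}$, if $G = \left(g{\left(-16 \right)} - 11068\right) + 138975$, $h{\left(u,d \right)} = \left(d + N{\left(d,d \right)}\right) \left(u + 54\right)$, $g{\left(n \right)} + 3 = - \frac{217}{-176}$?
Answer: $\frac{\sqrt{140510011411}}{44} \approx 8519.3$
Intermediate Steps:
$g{\left(n \right)} = - \frac{311}{176}$ ($g{\left(n \right)} = -3 - \frac{217}{-176} = -3 - - \frac{217}{176} = -3 + \frac{217}{176} = - \frac{311}{176}$)
$h{\left(u,d \right)} = \left(54 + u\right) \left(d + d^{2}\right)$ ($h{\left(u,d \right)} = \left(d + d d\right) \left(u + 54\right) = \left(d + d^{2}\right) \left(54 + u\right) = \left(54 + u\right) \left(d + d^{2}\right)$)
$G = \frac{22511321}{176}$ ($G = \left(- \frac{311}{176} - 11068\right) + 138975 = - \frac{1948279}{176} + 138975 = \frac{22511321}{176} \approx 1.2791 \cdot 10^{5}$)
$\sqrt{h{\left(337 - 113,510 \right)} + G} = \sqrt{510 \left(54 + \left(337 - 113\right) + 54 \cdot 510 + 510 \left(337 - 113\right)\right) + \frac{22511321}{176}} = \sqrt{510 \left(54 + 224 + 27540 + 510 \cdot 224\right) + \frac{22511321}{176}} = \sqrt{510 \left(54 + 224 + 27540 + 114240\right) + \frac{22511321}{176}} = \sqrt{510 \cdot 142058 + \frac{22511321}{176}} = \sqrt{72449580 + \frac{22511321}{176}} = \sqrt{\frac{12773637401}{176}} = \frac{\sqrt{140510011411}}{44}$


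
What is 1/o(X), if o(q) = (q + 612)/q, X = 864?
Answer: 24/41 ≈ 0.58537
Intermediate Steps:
o(q) = (612 + q)/q
1/o(X) = 1/((612 + 864)/864) = 1/((1/864)*1476) = 1/(41/24) = 24/41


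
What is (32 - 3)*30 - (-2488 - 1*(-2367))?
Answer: 991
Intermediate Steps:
(32 - 3)*30 - (-2488 - 1*(-2367)) = 29*30 - (-2488 + 2367) = 870 - 1*(-121) = 870 + 121 = 991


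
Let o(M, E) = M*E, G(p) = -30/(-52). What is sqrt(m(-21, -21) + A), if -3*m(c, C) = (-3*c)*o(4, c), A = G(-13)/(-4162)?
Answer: sqrt(5164037686509)/54106 ≈ 42.000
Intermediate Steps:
G(p) = 15/26 (G(p) = -30*(-1/52) = 15/26)
A = -15/108212 (A = (15/26)/(-4162) = (15/26)*(-1/4162) = -15/108212 ≈ -0.00013862)
o(M, E) = E*M
m(c, C) = 4*c**2 (m(c, C) = -(-3*c)*c*4/3 = -(-3*c)*4*c/3 = -(-4)*c**2 = 4*c**2)
sqrt(m(-21, -21) + A) = sqrt(4*(-21)**2 - 15/108212) = sqrt(4*441 - 15/108212) = sqrt(1764 - 15/108212) = sqrt(190885953/108212) = sqrt(5164037686509)/54106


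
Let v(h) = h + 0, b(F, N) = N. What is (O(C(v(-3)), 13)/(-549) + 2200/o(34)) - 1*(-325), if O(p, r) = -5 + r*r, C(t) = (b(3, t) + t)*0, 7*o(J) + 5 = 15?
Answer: 1023721/549 ≈ 1864.7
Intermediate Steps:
v(h) = h
o(J) = 10/7 (o(J) = -5/7 + (1/7)*15 = -5/7 + 15/7 = 10/7)
C(t) = 0 (C(t) = (t + t)*0 = (2*t)*0 = 0)
O(p, r) = -5 + r**2
(O(C(v(-3)), 13)/(-549) + 2200/o(34)) - 1*(-325) = ((-5 + 13**2)/(-549) + 2200/(10/7)) - 1*(-325) = ((-5 + 169)*(-1/549) + 2200*(7/10)) + 325 = (164*(-1/549) + 1540) + 325 = (-164/549 + 1540) + 325 = 845296/549 + 325 = 1023721/549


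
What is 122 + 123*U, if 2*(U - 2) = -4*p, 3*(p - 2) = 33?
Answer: -2830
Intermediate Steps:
p = 13 (p = 2 + (⅓)*33 = 2 + 11 = 13)
U = -24 (U = 2 + (-4*13)/2 = 2 + (½)*(-52) = 2 - 26 = -24)
122 + 123*U = 122 + 123*(-24) = 122 - 2952 = -2830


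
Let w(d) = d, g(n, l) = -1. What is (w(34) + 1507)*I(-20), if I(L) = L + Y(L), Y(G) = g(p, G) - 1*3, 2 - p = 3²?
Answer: -36984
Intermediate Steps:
p = -7 (p = 2 - 1*3² = 2 - 1*9 = 2 - 9 = -7)
Y(G) = -4 (Y(G) = -1 - 1*3 = -1 - 3 = -4)
I(L) = -4 + L (I(L) = L - 4 = -4 + L)
(w(34) + 1507)*I(-20) = (34 + 1507)*(-4 - 20) = 1541*(-24) = -36984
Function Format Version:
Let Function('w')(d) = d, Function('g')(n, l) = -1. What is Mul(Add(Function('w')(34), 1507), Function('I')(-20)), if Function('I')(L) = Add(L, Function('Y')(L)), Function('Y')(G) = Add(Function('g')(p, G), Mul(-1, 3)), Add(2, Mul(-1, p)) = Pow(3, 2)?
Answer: -36984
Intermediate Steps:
p = -7 (p = Add(2, Mul(-1, Pow(3, 2))) = Add(2, Mul(-1, 9)) = Add(2, -9) = -7)
Function('Y')(G) = -4 (Function('Y')(G) = Add(-1, Mul(-1, 3)) = Add(-1, -3) = -4)
Function('I')(L) = Add(-4, L) (Function('I')(L) = Add(L, -4) = Add(-4, L))
Mul(Add(Function('w')(34), 1507), Function('I')(-20)) = Mul(Add(34, 1507), Add(-4, -20)) = Mul(1541, -24) = -36984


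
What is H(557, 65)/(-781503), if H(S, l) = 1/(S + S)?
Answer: -1/870594342 ≈ -1.1486e-9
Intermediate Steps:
H(S, l) = 1/(2*S)
H(557, 65)/(-781503) = ((½)/557)/(-781503) = ((½)*(1/557))*(-1/781503) = (1/1114)*(-1/781503) = -1/870594342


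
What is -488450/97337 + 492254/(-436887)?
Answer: -261311982748/42525269919 ≈ -6.1449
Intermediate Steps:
-488450/97337 + 492254/(-436887) = -488450*1/97337 + 492254*(-1/436887) = -488450/97337 - 492254/436887 = -261311982748/42525269919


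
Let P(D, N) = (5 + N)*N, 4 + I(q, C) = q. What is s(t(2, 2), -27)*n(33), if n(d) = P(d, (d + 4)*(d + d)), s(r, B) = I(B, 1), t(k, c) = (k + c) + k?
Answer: -185242794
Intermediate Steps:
I(q, C) = -4 + q
t(k, c) = c + 2*k (t(k, c) = (c + k) + k = c + 2*k)
s(r, B) = -4 + B
P(D, N) = N*(5 + N)
n(d) = 2*d*(4 + d)*(5 + 2*d*(4 + d)) (n(d) = ((d + 4)*(d + d))*(5 + (d + 4)*(d + d)) = ((4 + d)*(2*d))*(5 + (4 + d)*(2*d)) = (2*d*(4 + d))*(5 + 2*d*(4 + d)) = 2*d*(4 + d)*(5 + 2*d*(4 + d)))
s(t(2, 2), -27)*n(33) = (-4 - 27)*(2*33*(4 + 33)*(5 + 2*33*(4 + 33))) = -62*33*37*(5 + 2*33*37) = -62*33*37*(5 + 2442) = -62*33*37*2447 = -31*5975574 = -185242794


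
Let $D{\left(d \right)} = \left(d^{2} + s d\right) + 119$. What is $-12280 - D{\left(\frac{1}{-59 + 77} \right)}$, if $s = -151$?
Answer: $- \frac{4014559}{324} \approx -12391.0$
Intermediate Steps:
$D{\left(d \right)} = 119 + d^{2} - 151 d$ ($D{\left(d \right)} = \left(d^{2} - 151 d\right) + 119 = 119 + d^{2} - 151 d$)
$-12280 - D{\left(\frac{1}{-59 + 77} \right)} = -12280 - \left(119 + \left(\frac{1}{-59 + 77}\right)^{2} - \frac{151}{-59 + 77}\right) = -12280 - \left(119 + \left(\frac{1}{18}\right)^{2} - \frac{151}{18}\right) = -12280 - \left(119 + \frac{1}{324} - \frac{151}{18}\right) = -12280 - \frac{35839}{324} = - \frac{4014559}{324}$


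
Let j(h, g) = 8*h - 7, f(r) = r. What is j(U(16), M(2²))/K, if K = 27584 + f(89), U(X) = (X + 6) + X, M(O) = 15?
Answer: 297/27673 ≈ 0.010732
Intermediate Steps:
U(X) = 6 + 2*X (U(X) = (6 + X) + X = 6 + 2*X)
j(h, g) = -7 + 8*h
K = 27673 (K = 27584 + 89 = 27673)
j(U(16), M(2²))/K = (-7 + 8*(6 + 2*16))/27673 = (-7 + 8*(6 + 32))*(1/27673) = (-7 + 8*38)*(1/27673) = (-7 + 304)*(1/27673) = 297*(1/27673) = 297/27673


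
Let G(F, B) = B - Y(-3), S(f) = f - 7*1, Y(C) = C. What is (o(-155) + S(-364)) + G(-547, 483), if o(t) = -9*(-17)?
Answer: 268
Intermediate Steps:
S(f) = -7 + f (S(f) = f - 7 = -7 + f)
o(t) = 153
G(F, B) = 3 + B (G(F, B) = B - 1*(-3) = B + 3 = 3 + B)
(o(-155) + S(-364)) + G(-547, 483) = (153 + (-7 - 364)) + (3 + 483) = (153 - 371) + 486 = -218 + 486 = 268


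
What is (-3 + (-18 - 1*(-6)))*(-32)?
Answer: 480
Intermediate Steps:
(-3 + (-18 - 1*(-6)))*(-32) = (-3 + (-18 + 6))*(-32) = (-3 - 12)*(-32) = -15*(-32) = 480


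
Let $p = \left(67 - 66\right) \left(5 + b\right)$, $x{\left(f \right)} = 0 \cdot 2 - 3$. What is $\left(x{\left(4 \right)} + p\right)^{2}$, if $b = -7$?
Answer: $25$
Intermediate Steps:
$x{\left(f \right)} = -3$ ($x{\left(f \right)} = 0 - 3 = -3$)
$p = -2$ ($p = \left(67 - 66\right) \left(5 - 7\right) = 1 \left(-2\right) = -2$)
$\left(x{\left(4 \right)} + p\right)^{2} = \left(-3 - 2\right)^{2} = \left(-5\right)^{2} = 25$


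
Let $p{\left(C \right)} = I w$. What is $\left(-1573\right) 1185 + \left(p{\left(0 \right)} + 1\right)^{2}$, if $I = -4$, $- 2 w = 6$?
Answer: $-1863836$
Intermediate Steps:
$w = -3$ ($w = \left(- \frac{1}{2}\right) 6 = -3$)
$p{\left(C \right)} = 12$ ($p{\left(C \right)} = \left(-4\right) \left(-3\right) = 12$)
$\left(-1573\right) 1185 + \left(p{\left(0 \right)} + 1\right)^{2} = \left(-1573\right) 1185 + \left(12 + 1\right)^{2} = -1864005 + 13^{2} = -1864005 + 169 = -1863836$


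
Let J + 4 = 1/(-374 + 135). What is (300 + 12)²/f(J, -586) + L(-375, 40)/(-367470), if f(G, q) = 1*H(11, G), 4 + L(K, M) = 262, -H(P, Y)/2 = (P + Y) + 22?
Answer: -1583198611/943173 ≈ -1678.6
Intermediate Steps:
H(P, Y) = -44 - 2*P - 2*Y (H(P, Y) = -2*((P + Y) + 22) = -2*(22 + P + Y) = -44 - 2*P - 2*Y)
L(K, M) = 258 (L(K, M) = -4 + 262 = 258)
J = -957/239 (J = -4 + 1/(-374 + 135) = -4 + 1/(-239) = -4 - 1/239 = -957/239 ≈ -4.0042)
f(G, q) = -66 - 2*G (f(G, q) = 1*(-44 - 2*11 - 2*G) = 1*(-44 - 22 - 2*G) = 1*(-66 - 2*G) = -66 - 2*G)
(300 + 12)²/f(J, -586) + L(-375, 40)/(-367470) = (300 + 12)²/(-66 - 2*(-957/239)) + 258/(-367470) = 312²/(-66 + 1914/239) + 258*(-1/367470) = 97344/(-13860/239) - 43/61245 = 97344*(-239/13860) - 43/61245 = -646256/385 - 43/61245 = -1583198611/943173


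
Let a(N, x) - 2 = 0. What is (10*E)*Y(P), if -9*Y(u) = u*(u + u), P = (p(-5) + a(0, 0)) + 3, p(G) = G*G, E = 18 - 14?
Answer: -8000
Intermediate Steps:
E = 4
p(G) = G**2
a(N, x) = 2 (a(N, x) = 2 + 0 = 2)
P = 30 (P = ((-5)**2 + 2) + 3 = (25 + 2) + 3 = 27 + 3 = 30)
Y(u) = -2*u**2/9 (Y(u) = -u*(u + u)/9 = -u*2*u/9 = -2*u**2/9)
(10*E)*Y(P) = (10*4)*(-2/9*30**2) = 40*(-2/9*900) = 40*(-200) = -8000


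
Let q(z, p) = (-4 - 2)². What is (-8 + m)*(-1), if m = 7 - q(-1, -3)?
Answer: 37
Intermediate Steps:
q(z, p) = 36 (q(z, p) = (-6)² = 36)
m = -29 (m = 7 - 1*36 = 7 - 36 = -29)
(-8 + m)*(-1) = (-8 - 29)*(-1) = -37*(-1) = 37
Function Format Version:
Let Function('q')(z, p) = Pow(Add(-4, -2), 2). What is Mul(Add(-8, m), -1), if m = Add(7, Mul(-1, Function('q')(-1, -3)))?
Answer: 37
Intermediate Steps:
Function('q')(z, p) = 36 (Function('q')(z, p) = Pow(-6, 2) = 36)
m = -29 (m = Add(7, Mul(-1, 36)) = Add(7, -36) = -29)
Mul(Add(-8, m), -1) = Mul(Add(-8, -29), -1) = Mul(-37, -1) = 37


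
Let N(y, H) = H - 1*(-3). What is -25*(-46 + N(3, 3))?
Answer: 1000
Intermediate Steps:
N(y, H) = 3 + H (N(y, H) = H + 3 = 3 + H)
-25*(-46 + N(3, 3)) = -25*(-46 + (3 + 3)) = -25*(-46 + 6) = -25*(-40) = 1000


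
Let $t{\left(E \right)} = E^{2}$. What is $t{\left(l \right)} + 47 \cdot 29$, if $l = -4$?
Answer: $1379$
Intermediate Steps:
$t{\left(l \right)} + 47 \cdot 29 = \left(-4\right)^{2} + 47 \cdot 29 = 16 + 1363 = 1379$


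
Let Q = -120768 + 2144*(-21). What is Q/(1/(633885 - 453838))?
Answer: -29850352224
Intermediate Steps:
Q = -165792 (Q = -120768 - 45024 = -165792)
Q/(1/(633885 - 453838)) = -165792/(1/(633885 - 453838)) = -165792/(1/180047) = -165792/1/180047 = -165792*180047 = -29850352224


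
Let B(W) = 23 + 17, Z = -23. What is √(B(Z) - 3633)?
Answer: I*√3593 ≈ 59.942*I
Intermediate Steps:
B(W) = 40
√(B(Z) - 3633) = √(40 - 3633) = √(-3593) = I*√3593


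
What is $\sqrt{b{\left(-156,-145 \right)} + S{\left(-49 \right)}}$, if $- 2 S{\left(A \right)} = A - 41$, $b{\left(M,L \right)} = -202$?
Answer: $i \sqrt{157} \approx 12.53 i$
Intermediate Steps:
$S{\left(A \right)} = \frac{41}{2} - \frac{A}{2}$ ($S{\left(A \right)} = - \frac{A - 41}{2} = - \frac{-41 + A}{2} = \frac{41}{2} - \frac{A}{2}$)
$\sqrt{b{\left(-156,-145 \right)} + S{\left(-49 \right)}} = \sqrt{-202 + \left(\frac{41}{2} - - \frac{49}{2}\right)} = \sqrt{-202 + \left(\frac{41}{2} + \frac{49}{2}\right)} = \sqrt{-202 + 45} = \sqrt{-157} = i \sqrt{157}$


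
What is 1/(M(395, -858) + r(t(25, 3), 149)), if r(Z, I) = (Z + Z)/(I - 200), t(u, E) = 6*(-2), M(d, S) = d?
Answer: 17/6723 ≈ 0.0025286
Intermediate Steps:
t(u, E) = -12
r(Z, I) = 2*Z/(-200 + I) (r(Z, I) = (2*Z)/(-200 + I) = 2*Z/(-200 + I))
1/(M(395, -858) + r(t(25, 3), 149)) = 1/(395 + 2*(-12)/(-200 + 149)) = 1/(395 + 2*(-12)/(-51)) = 1/(395 + 2*(-12)*(-1/51)) = 1/(395 + 8/17) = 1/(6723/17) = 17/6723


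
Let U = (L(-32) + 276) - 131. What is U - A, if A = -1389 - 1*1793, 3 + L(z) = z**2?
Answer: 4348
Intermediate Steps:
L(z) = -3 + z**2
U = 1166 (U = ((-3 + (-32)**2) + 276) - 131 = ((-3 + 1024) + 276) - 131 = (1021 + 276) - 131 = 1297 - 131 = 1166)
A = -3182 (A = -1389 - 1793 = -3182)
U - A = 1166 - 1*(-3182) = 1166 + 3182 = 4348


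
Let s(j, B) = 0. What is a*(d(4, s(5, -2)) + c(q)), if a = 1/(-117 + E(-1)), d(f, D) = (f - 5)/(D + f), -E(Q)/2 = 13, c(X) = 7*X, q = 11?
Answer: -307/572 ≈ -0.53671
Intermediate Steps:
E(Q) = -26 (E(Q) = -2*13 = -26)
d(f, D) = (-5 + f)/(D + f)
a = -1/143 (a = 1/(-117 - 26) = 1/(-143) = -1/143 ≈ -0.0069930)
a*(d(4, s(5, -2)) + c(q)) = -((-5 + 4)/(0 + 4) + 7*11)/143 = -(-1/4 + 77)/143 = -((¼)*(-1) + 77)/143 = -(-¼ + 77)/143 = -1/143*307/4 = -307/572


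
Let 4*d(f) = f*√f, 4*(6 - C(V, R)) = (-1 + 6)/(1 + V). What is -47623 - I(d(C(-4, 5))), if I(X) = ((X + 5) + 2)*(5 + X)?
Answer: -1318104917/27648 - 77*√231/24 ≈ -47723.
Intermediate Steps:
C(V, R) = 6 - 5/(4*(1 + V)) (C(V, R) = 6 - (-1 + 6)/(4*(1 + V)) = 6 - 5/(4*(1 + V)))
d(f) = f^(3/2)/4 (d(f) = (f*√f)/4 = f^(3/2)/4)
I(X) = (5 + X)*(7 + X) (I(X) = ((5 + X) + 2)*(5 + X) = (7 + X)*(5 + X) = (5 + X)*(7 + X))
-47623 - I(d(C(-4, 5))) = -47623 - (35 + (((19 + 24*(-4))/(4*(1 - 4)))^(3/2)/4)² + 12*(((19 + 24*(-4))/(4*(1 - 4)))^(3/2)/4)) = -47623 - (35 + (((¼)*(19 - 96)/(-3))^(3/2)/4)² + 12*(((¼)*(19 - 96)/(-3))^(3/2)/4)) = -47623 - (35 + (((¼)*(-⅓)*(-77))^(3/2)/4)² + 12*(((¼)*(-⅓)*(-77))^(3/2)/4)) = -47623 - (35 + ((77/12)^(3/2)/4)² + 12*((77/12)^(3/2)/4)) = -47623 - (35 + ((77*√231/72)/4)² + 12*((77*√231/72)/4)) = -47623 - (35 + (77*√231/288)² + 12*(77*√231/288)) = -47623 - (35 + 456533/27648 + 77*√231/24) = -47623 - (1424213/27648 + 77*√231/24) = -47623 + (-1424213/27648 - 77*√231/24) = -1318104917/27648 - 77*√231/24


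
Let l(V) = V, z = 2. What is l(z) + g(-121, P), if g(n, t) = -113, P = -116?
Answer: -111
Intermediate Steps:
l(z) + g(-121, P) = 2 - 113 = -111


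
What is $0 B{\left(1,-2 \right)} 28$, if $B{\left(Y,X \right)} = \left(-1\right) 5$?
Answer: $0$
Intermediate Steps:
$B{\left(Y,X \right)} = -5$
$0 B{\left(1,-2 \right)} 28 = 0 \left(-5\right) 28 = 0 \cdot 28 = 0$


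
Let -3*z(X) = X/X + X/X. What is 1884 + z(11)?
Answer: 5650/3 ≈ 1883.3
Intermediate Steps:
z(X) = -⅔ (z(X) = -(X/X + X/X)/3 = -(1 + 1)/3 = -⅓*2 = -⅔)
1884 + z(11) = 1884 - ⅔ = 5650/3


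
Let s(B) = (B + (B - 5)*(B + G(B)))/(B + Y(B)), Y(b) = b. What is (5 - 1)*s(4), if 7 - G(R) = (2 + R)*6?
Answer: 29/2 ≈ 14.500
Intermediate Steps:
G(R) = -5 - 6*R (G(R) = 7 - (2 + R)*6 = 7 - (12 + 6*R) = 7 + (-12 - 6*R) = -5 - 6*R)
s(B) = (B + (-5 + B)*(-5 - 5*B))/(2*B) (s(B) = (B + (B - 5)*(B + (-5 - 6*B)))/(B + B) = (B + (-5 + B)*(-5 - 5*B))/((2*B)) = (B + (-5 + B)*(-5 - 5*B))*(1/(2*B)) = (B + (-5 + B)*(-5 - 5*B))/(2*B))
(5 - 1)*s(4) = (5 - 1)*((1/2)*(25 - 5*4**2 + 21*4)/4) = 4*((1/2)*(1/4)*(25 - 5*16 + 84)) = 4*((1/2)*(1/4)*(25 - 80 + 84)) = 4*((1/2)*(1/4)*29) = 4*(29/8) = 29/2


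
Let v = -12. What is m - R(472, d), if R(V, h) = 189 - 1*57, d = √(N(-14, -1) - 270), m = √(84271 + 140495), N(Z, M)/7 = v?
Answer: -132 + 3*√24974 ≈ 342.09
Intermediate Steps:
N(Z, M) = -84 (N(Z, M) = 7*(-12) = -84)
m = 3*√24974 (m = √224766 = 3*√24974 ≈ 474.09)
d = I*√354 (d = √(-84 - 270) = √(-354) = I*√354 ≈ 18.815*I)
R(V, h) = 132 (R(V, h) = 189 - 57 = 132)
m - R(472, d) = 3*√24974 - 1*132 = 3*√24974 - 132 = -132 + 3*√24974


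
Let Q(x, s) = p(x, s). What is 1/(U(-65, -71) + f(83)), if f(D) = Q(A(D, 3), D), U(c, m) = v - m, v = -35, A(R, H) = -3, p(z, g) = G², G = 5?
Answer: 1/61 ≈ 0.016393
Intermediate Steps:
p(z, g) = 25 (p(z, g) = 5² = 25)
U(c, m) = -35 - m
Q(x, s) = 25
f(D) = 25
1/(U(-65, -71) + f(83)) = 1/((-35 - 1*(-71)) + 25) = 1/((-35 + 71) + 25) = 1/(36 + 25) = 1/61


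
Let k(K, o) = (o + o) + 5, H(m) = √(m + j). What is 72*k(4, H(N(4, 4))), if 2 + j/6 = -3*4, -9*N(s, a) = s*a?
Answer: 360 + 96*I*√193 ≈ 360.0 + 1333.7*I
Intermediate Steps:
N(s, a) = -a*s/9 (N(s, a) = -s*a/9 = -a*s/9)
j = -84 (j = -12 + 6*(-3*4) = -12 + 6*(-12) = -12 - 72 = -84)
H(m) = √(-84 + m) (H(m) = √(m - 84) = √(-84 + m))
k(K, o) = 5 + 2*o (k(K, o) = 2*o + 5 = 5 + 2*o)
72*k(4, H(N(4, 4))) = 72*(5 + 2*√(-84 - ⅑*4*4)) = 72*(5 + 2*√(-84 - 16/9)) = 72*(5 + 2*√(-772/9)) = 72*(5 + 2*(2*I*√193/3)) = 72*(5 + 4*I*√193/3) = 360 + 96*I*√193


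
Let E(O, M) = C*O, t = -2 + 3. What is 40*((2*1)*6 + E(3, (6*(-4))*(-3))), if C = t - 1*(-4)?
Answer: 1080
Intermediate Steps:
t = 1
C = 5 (C = 1 - 1*(-4) = 1 + 4 = 5)
E(O, M) = 5*O
40*((2*1)*6 + E(3, (6*(-4))*(-3))) = 40*((2*1)*6 + 5*3) = 40*(2*6 + 15) = 40*(12 + 15) = 40*27 = 1080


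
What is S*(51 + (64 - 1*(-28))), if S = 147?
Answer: 21021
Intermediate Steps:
S*(51 + (64 - 1*(-28))) = 147*(51 + (64 - 1*(-28))) = 147*(51 + (64 + 28)) = 147*(51 + 92) = 147*143 = 21021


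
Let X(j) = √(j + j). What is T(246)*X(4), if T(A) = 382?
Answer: 764*√2 ≈ 1080.5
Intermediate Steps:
X(j) = √2*√j (X(j) = √(2*j) = √2*√j)
T(246)*X(4) = 382*(√2*√4) = 382*(√2*2) = 382*(2*√2) = 764*√2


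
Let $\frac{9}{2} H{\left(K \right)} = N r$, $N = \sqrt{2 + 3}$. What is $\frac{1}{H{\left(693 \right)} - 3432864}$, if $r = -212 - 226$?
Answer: $- \frac{1930986}{6628812297259} + \frac{219 \sqrt{5}}{26515249189036} \approx -2.9128 \cdot 10^{-7}$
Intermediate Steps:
$N = \sqrt{5} \approx 2.2361$
$r = -438$
$H{\left(K \right)} = - \frac{292 \sqrt{5}}{3}$ ($H{\left(K \right)} = \frac{2 \sqrt{5} \left(-438\right)}{9} = \frac{2 \left(- 438 \sqrt{5}\right)}{9} = - \frac{292 \sqrt{5}}{3}$)
$\frac{1}{H{\left(693 \right)} - 3432864} = \frac{1}{- \frac{292 \sqrt{5}}{3} - 3432864} = \frac{1}{-3432864 - \frac{292 \sqrt{5}}{3}}$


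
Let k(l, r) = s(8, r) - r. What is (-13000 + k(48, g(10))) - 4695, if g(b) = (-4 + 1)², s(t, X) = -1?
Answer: -17705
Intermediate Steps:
g(b) = 9 (g(b) = (-3)² = 9)
k(l, r) = -1 - r
(-13000 + k(48, g(10))) - 4695 = (-13000 + (-1 - 1*9)) - 4695 = (-13000 + (-1 - 9)) - 4695 = (-13000 - 10) - 4695 = -13010 - 4695 = -17705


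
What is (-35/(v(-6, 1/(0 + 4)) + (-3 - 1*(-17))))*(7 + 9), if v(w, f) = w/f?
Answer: 56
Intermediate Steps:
(-35/(v(-6, 1/(0 + 4)) + (-3 - 1*(-17))))*(7 + 9) = (-35/(-6/(1/(0 + 4)) + (-3 - 1*(-17))))*(7 + 9) = -35/(-6/(1/4) + (-3 + 17))*16 = -35/(-6/1/4 + 14)*16 = -35/(-6*4 + 14)*16 = -35/(-24 + 14)*16 = -35/(-10)*16 = -35*(-1/10)*16 = (7/2)*16 = 56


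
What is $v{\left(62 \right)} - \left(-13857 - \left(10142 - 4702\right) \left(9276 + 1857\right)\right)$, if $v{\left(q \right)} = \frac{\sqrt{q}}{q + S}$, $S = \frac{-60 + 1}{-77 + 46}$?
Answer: $60577377 + \frac{31 \sqrt{62}}{1981} \approx 6.0577 \cdot 10^{7}$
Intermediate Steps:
$S = \frac{59}{31}$ ($S = - \frac{59}{-31} = \left(-59\right) \left(- \frac{1}{31}\right) = \frac{59}{31} \approx 1.9032$)
$v{\left(q \right)} = \frac{\sqrt{q}}{\frac{59}{31} + q}$ ($v{\left(q \right)} = \frac{\sqrt{q}}{q + \frac{59}{31}} = \frac{\sqrt{q}}{\frac{59}{31} + q}$)
$v{\left(62 \right)} - \left(-13857 - \left(10142 - 4702\right) \left(9276 + 1857\right)\right) = \frac{31 \sqrt{62}}{59 + 31 \cdot 62} - \left(-13857 - \left(10142 - 4702\right) \left(9276 + 1857\right)\right) = \frac{31 \sqrt{62}}{59 + 1922} - \left(-13857 - 5440 \cdot 11133\right) = \frac{31 \sqrt{62}}{1981} - \left(-13857 - 60563520\right) = 31 \sqrt{62} \cdot \frac{1}{1981} - \left(-13857 - 60563520\right) = \frac{31 \sqrt{62}}{1981} - -60577377 = \frac{31 \sqrt{62}}{1981} + 60577377 = 60577377 + \frac{31 \sqrt{62}}{1981}$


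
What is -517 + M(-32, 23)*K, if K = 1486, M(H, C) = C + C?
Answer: 67839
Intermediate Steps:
M(H, C) = 2*C
-517 + M(-32, 23)*K = -517 + (2*23)*1486 = -517 + 46*1486 = -517 + 68356 = 67839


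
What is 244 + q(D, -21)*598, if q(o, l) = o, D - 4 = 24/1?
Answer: 16988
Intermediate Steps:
D = 28 (D = 4 + 24/1 = 4 + 24*1 = 4 + 24 = 28)
244 + q(D, -21)*598 = 244 + 28*598 = 244 + 16744 = 16988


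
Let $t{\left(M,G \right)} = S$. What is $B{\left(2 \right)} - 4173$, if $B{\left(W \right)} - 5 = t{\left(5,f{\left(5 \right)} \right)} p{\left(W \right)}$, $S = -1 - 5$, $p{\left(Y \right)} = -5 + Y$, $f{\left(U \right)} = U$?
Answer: $-4150$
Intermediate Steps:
$S = -6$ ($S = -1 - 5 = -6$)
$t{\left(M,G \right)} = -6$
$B{\left(W \right)} = 35 - 6 W$ ($B{\left(W \right)} = 5 - 6 \left(-5 + W\right) = 5 - \left(-30 + 6 W\right) = 35 - 6 W$)
$B{\left(2 \right)} - 4173 = \left(35 - 12\right) - 4173 = 23 - 4173 = -4150$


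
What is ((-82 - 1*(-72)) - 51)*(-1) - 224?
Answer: -163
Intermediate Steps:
((-82 - 1*(-72)) - 51)*(-1) - 224 = ((-82 + 72) - 51)*(-1) - 224 = (-10 - 51)*(-1) - 224 = -61*(-1) - 224 = 61 - 224 = -163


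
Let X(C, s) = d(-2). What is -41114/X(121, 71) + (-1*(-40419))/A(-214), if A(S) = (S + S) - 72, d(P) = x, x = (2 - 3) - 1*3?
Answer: 5098831/500 ≈ 10198.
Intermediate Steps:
x = -4 (x = -1 - 3 = -4)
d(P) = -4
X(C, s) = -4
A(S) = -72 + 2*S (A(S) = 2*S - 72 = -72 + 2*S)
-41114/X(121, 71) + (-1*(-40419))/A(-214) = -41114/(-4) + (-1*(-40419))/(-72 + 2*(-214)) = -41114*(-¼) + 40419/(-72 - 428) = 20557/2 + 40419/(-500) = 20557/2 + 40419*(-1/500) = 20557/2 - 40419/500 = 5098831/500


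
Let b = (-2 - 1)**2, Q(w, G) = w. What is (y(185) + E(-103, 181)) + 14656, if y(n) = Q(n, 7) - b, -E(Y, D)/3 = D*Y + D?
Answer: 70218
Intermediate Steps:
E(Y, D) = -3*D - 3*D*Y (E(Y, D) = -3*(D*Y + D) = -3*(D + D*Y) = -3*D - 3*D*Y)
b = 9 (b = (-3)**2 = 9)
y(n) = -9 + n (y(n) = n - 1*9 = n - 9 = -9 + n)
(y(185) + E(-103, 181)) + 14656 = ((-9 + 185) - 3*181*(1 - 103)) + 14656 = (176 - 3*181*(-102)) + 14656 = (176 + 55386) + 14656 = 55562 + 14656 = 70218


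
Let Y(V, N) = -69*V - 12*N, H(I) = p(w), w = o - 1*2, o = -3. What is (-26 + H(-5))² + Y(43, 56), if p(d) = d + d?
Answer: -2343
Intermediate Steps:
w = -5 (w = -3 - 1*2 = -3 - 2 = -5)
p(d) = 2*d
H(I) = -10 (H(I) = 2*(-5) = -10)
(-26 + H(-5))² + Y(43, 56) = (-26 - 10)² + (-69*43 - 12*56) = (-36)² + (-2967 - 672) = 1296 - 3639 = -2343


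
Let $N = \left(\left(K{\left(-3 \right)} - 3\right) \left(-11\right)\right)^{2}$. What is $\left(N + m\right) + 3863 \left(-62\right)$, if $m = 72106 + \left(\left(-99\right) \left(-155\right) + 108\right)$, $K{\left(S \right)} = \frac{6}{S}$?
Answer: $-148922$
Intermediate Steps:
$m = 87559$ ($m = 72106 + \left(15345 + 108\right) = 72106 + 15453 = 87559$)
$N = 3025$ ($N = \left(\left(\frac{6}{-3} - 3\right) \left(-11\right)\right)^{2} = \left(\left(6 \left(- \frac{1}{3}\right) - 3\right) \left(-11\right)\right)^{2} = \left(\left(-2 - 3\right) \left(-11\right)\right)^{2} = \left(\left(-5\right) \left(-11\right)\right)^{2} = 55^{2} = 3025$)
$\left(N + m\right) + 3863 \left(-62\right) = \left(3025 + 87559\right) + 3863 \left(-62\right) = 90584 - 239506 = -148922$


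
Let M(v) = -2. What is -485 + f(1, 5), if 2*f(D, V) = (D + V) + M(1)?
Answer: -483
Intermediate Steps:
f(D, V) = -1 + D/2 + V/2 (f(D, V) = ((D + V) - 2)/2 = (-2 + D + V)/2 = -1 + D/2 + V/2)
-485 + f(1, 5) = -485 + (-1 + (½)*1 + (½)*5) = -485 + (-1 + ½ + 5/2) = -485 + 2 = -483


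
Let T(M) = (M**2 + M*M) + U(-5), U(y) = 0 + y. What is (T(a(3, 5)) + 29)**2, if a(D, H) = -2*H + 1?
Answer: 34596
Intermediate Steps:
U(y) = y
a(D, H) = 1 - 2*H
T(M) = -5 + 2*M**2 (T(M) = (M**2 + M*M) - 5 = (M**2 + M**2) - 5 = 2*M**2 - 5 = -5 + 2*M**2)
(T(a(3, 5)) + 29)**2 = ((-5 + 2*(1 - 2*5)**2) + 29)**2 = ((-5 + 2*(1 - 10)**2) + 29)**2 = ((-5 + 2*(-9)**2) + 29)**2 = ((-5 + 2*81) + 29)**2 = ((-5 + 162) + 29)**2 = (157 + 29)**2 = 186**2 = 34596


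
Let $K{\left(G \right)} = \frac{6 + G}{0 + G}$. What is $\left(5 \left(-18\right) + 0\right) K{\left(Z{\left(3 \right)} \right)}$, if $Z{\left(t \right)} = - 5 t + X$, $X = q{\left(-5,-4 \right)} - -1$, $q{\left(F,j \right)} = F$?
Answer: $- \frac{1170}{19} \approx -61.579$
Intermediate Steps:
$X = -4$ ($X = -5 - -1 = -5 + 1 = -4$)
$Z{\left(t \right)} = -4 - 5 t$ ($Z{\left(t \right)} = - 5 t - 4 = -4 - 5 t$)
$K{\left(G \right)} = \frac{6 + G}{G}$
$\left(5 \left(-18\right) + 0\right) K{\left(Z{\left(3 \right)} \right)} = \left(5 \left(-18\right) + 0\right) \frac{6 - 19}{-4 - 15} = \left(-90 + 0\right) \frac{6 - 19}{-4 - 15} = - 90 \frac{6 - 19}{-19} = - 90 \left(\left(- \frac{1}{19}\right) \left(-13\right)\right) = \left(-90\right) \frac{13}{19} = - \frac{1170}{19}$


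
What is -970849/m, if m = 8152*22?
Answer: -88259/16304 ≈ -5.4133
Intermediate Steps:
m = 179344
-970849/m = -970849/179344 = -970849*1/179344 = -88259/16304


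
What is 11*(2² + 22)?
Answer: 286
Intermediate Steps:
11*(2² + 22) = 11*(4 + 22) = 11*26 = 286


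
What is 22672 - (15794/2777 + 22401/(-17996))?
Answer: 1132808730177/49974892 ≈ 22668.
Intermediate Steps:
22672 - (15794/2777 + 22401/(-17996)) = 22672 - (15794*(1/2777) + 22401*(-1/17996)) = 22672 - (15794/2777 - 22401/17996) = 22672 - 1*222021247/49974892 = 22672 - 222021247/49974892 = 1132808730177/49974892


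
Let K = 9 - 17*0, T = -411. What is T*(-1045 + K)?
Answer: 425796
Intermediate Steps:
K = 9 (K = 9 + 0 = 9)
T*(-1045 + K) = -411*(-1045 + 9) = -411*(-1036) = 425796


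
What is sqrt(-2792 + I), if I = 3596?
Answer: 2*sqrt(201) ≈ 28.355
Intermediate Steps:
sqrt(-2792 + I) = sqrt(-2792 + 3596) = sqrt(804) = 2*sqrt(201)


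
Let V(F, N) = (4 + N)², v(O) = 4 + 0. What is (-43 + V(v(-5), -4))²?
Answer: 1849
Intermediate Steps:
v(O) = 4
(-43 + V(v(-5), -4))² = (-43 + (4 - 4)²)² = (-43 + 0²)² = (-43 + 0)² = (-43)² = 1849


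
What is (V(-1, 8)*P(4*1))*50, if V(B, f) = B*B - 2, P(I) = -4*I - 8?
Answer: 1200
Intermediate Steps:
P(I) = -8 - 4*I
V(B, f) = -2 + B² (V(B, f) = B² - 2 = -2 + B²)
(V(-1, 8)*P(4*1))*50 = ((-2 + (-1)²)*(-8 - 16))*50 = ((-2 + 1)*(-8 - 4*4))*50 = -(-8 - 16)*50 = -1*(-24)*50 = 24*50 = 1200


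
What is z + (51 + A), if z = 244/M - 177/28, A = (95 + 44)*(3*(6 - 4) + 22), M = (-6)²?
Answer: 993751/252 ≈ 3943.5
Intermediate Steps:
M = 36
A = 3892 (A = 139*(3*2 + 22) = 139*(6 + 22) = 139*28 = 3892)
z = 115/252 (z = 244/36 - 177/28 = 244*(1/36) - 177*1/28 = 61/9 - 177/28 = 115/252 ≈ 0.45635)
z + (51 + A) = 115/252 + (51 + 3892) = 115/252 + 3943 = 993751/252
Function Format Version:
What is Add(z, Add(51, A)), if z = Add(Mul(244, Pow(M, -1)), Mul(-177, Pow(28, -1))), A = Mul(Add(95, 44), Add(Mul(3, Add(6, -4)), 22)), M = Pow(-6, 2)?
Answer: Rational(993751, 252) ≈ 3943.5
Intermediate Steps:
M = 36
A = 3892 (A = Mul(139, Add(Mul(3, 2), 22)) = Mul(139, Add(6, 22)) = Mul(139, 28) = 3892)
z = Rational(115, 252) (z = Add(Mul(244, Pow(36, -1)), Mul(-177, Pow(28, -1))) = Add(Mul(244, Rational(1, 36)), Mul(-177, Rational(1, 28))) = Add(Rational(61, 9), Rational(-177, 28)) = Rational(115, 252) ≈ 0.45635)
Add(z, Add(51, A)) = Add(Rational(115, 252), Add(51, 3892)) = Add(Rational(115, 252), 3943) = Rational(993751, 252)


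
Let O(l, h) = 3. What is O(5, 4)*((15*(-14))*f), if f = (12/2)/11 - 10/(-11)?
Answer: -10080/11 ≈ -916.36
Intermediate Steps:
f = 16/11 (f = (12*(1/2))*(1/11) - 10*(-1/11) = 6*(1/11) + 10/11 = 6/11 + 10/11 = 16/11 ≈ 1.4545)
O(5, 4)*((15*(-14))*f) = 3*((15*(-14))*(16/11)) = 3*(-210*16/11) = 3*(-3360/11) = -10080/11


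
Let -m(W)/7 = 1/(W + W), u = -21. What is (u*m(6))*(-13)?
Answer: -637/4 ≈ -159.25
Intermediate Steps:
m(W) = -7/(2*W) (m(W) = -7/(W + W) = -7*1/(2*W) = -7/(2*W))
(u*m(6))*(-13) = -(-147)/(2*6)*(-13) = -21*(-7/12)*(-13) = (49/4)*(-13) = -637/4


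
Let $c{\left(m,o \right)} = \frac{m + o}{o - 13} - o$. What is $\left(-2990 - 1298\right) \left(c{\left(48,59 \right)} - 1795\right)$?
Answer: $\frac{182619488}{23} \approx 7.94 \cdot 10^{6}$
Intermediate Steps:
$c{\left(m,o \right)} = - o + \frac{m + o}{-13 + o}$ ($c{\left(m,o \right)} = \frac{m + o}{-13 + o} - o = - o + \frac{m + o}{-13 + o}$)
$\left(-2990 - 1298\right) \left(c{\left(48,59 \right)} - 1795\right) = \left(-2990 - 1298\right) \left(\frac{48 - 59^{2} + 14 \cdot 59}{-13 + 59} - 1795\right) = - 4288 \left(\frac{48 - 3481 + 826}{46} - 1795\right) = - 4288 \left(\frac{1}{46} \left(-2607\right) - 1795\right) = - 4288 \left(- \frac{2607}{46} - 1795\right) = \left(-4288\right) \left(- \frac{85177}{46}\right) = \frac{182619488}{23}$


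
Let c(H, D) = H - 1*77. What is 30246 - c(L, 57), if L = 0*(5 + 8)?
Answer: 30323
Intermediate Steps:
L = 0 (L = 0*13 = 0)
c(H, D) = -77 + H (c(H, D) = H - 77 = -77 + H)
30246 - c(L, 57) = 30246 - (-77 + 0) = 30246 - 1*(-77) = 30246 + 77 = 30323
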